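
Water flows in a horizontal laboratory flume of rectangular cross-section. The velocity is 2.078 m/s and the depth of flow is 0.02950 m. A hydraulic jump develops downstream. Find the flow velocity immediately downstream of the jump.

Fr₁ = V₁/√(g·y₁) = 2.078/√(9.81×0.02950) = 3.863.
Bélanger equation: y₂/y₁ = ½[√(1 + 8Fr₁²) − 1] = ½[√120.37 − 1] = 4.986.
y₂ = 4.986 × 0.02950 = 0.1471 m.
q = V₁·y₁ = 2.078 × 0.02950 = 0.06130 m²/s.
V₂ = q/y₂ = 0.06130/0.1471 = 0.4168 m/s.

V₂ = 0.4168 m/s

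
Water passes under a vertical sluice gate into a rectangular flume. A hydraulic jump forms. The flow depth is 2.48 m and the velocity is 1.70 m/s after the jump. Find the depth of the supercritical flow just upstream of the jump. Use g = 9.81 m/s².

Fr₂ = V₂/√(g·y₂) = 1.70/√(9.81×2.48) = 0.345.
The Bélanger relation is symmetric: y₁/y₂ = ½[√(1 + 8Fr₂²) − 1] = ½[√1.950 − 1] = 0.198.
y₁ = 0.198 × 2.48 = 0.492 m.

y₁ = 0.492 m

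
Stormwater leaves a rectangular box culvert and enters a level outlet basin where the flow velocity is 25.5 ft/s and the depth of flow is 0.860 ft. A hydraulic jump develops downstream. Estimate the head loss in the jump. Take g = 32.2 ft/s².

Fr₁ = V₁/√(g·y₁) = 25.5/√(32.2×0.860) = 4.85.
Conjugate-depth relation: y₂/y₁ = ½[√(1 + 8Fr₁²) − 1] = ½[√188.9 − 1] = 6.37.
y₂ = 6.37 × 0.860 = 5.48 ft.
q = V₁·y₁ = 25.5 × 0.860 = 21.9 ft²/s. V₂ = q/y₂ = 21.9/5.48 = 4.00 ft/s. E₁ = y₁ + V₁²/2g = 11.0 ft; E₂ = y₂ + V₂²/2g = 5.73 ft. ΔE = E₁ − E₂ = 5.23 ft.

ΔE = 5.23 ft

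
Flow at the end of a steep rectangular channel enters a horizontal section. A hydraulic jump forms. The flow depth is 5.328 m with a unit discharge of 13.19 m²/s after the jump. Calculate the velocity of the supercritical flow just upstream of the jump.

V₁ = 12.63 m/s

V₂ = q/y₂ = 13.19/5.328 = 2.476 m/s; Fr₂ = V₂/√(g·y₂) = 0.3424.
Applying the sequent-depth relation in reverse, y₁/y₂ = ½[√(1 + 8Fr₂²) − 1] = ½[√1.9380 − 1] = 0.1961.
y₁ = 0.1961 × 5.328 = 1.045 m.
V₁ = q/y₁ = 13.19/1.045 = 12.63 m/s.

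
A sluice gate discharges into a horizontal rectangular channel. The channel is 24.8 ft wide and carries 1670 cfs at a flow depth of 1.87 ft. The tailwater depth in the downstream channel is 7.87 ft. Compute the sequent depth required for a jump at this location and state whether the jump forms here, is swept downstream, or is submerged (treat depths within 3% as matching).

y₂ = 11.4 ft; the jump is swept downstream

q = Q/b = 1670/24.8 = 67.3 ft²/s; V₁ = q/y₁ = 36.0 ft/s. Fr₁ = V₁/√(g·y₁) = 4.64.
Sequent-depth ratio: y₂/y₁ = ½[√(1 + 8Fr₁²) − 1] = ½[√173.3 − 1] = 6.08.
y₂ = 6.08 × 1.87 = 11.4 ft.
Tailwater y_tw = 7.87 ft: y_tw < y₂, so the jump is swept downstream.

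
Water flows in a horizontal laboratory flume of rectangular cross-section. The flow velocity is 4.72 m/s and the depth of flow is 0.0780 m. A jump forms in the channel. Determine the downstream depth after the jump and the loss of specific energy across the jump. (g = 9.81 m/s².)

y₂ = 0.557 m; ΔE = 0.634 m

Fr₁ = V₁/√(g·y₁) = 4.72/√(9.81×0.0780) = 5.40.
Conjugate-depth relation: y₂/y₁ = ½[√(1 + 8Fr₁²) − 1] = ½[√233.9 − 1] = 7.15.
y₂ = 7.15 × 0.0780 = 0.557 m.
Head loss: ΔE = (y₂ − y₁)³/(4y₁y₂) = (0.557 − 0.0780)³/(4×0.0780×0.557) = 0.110/0.174 = 0.634 m.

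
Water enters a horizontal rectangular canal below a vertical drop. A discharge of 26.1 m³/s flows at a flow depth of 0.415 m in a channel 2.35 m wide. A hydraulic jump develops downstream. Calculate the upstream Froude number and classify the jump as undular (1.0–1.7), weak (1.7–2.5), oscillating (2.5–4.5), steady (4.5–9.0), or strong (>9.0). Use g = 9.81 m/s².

q = Q/b = 26.1/2.35 = 11.1 m²/s; V₁ = q/y₁ = 26.8 m/s. Fr₁ = V₁/√(g·y₁) = 13.3.
Fr₁ = 13.3 lies in the strong range.

Fr₁ = 13.3; strong jump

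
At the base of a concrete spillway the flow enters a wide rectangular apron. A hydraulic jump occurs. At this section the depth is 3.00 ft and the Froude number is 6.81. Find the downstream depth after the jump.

Fr₁ = 6.81 (given).
By Bélanger, y₂/y₁ = ½[√(1 + 8Fr₁²) − 1] = ½[√372.0 − 1] = 9.14.
y₂ = 9.14 × 3.00 = 27.4 ft.

y₂ = 27.4 ft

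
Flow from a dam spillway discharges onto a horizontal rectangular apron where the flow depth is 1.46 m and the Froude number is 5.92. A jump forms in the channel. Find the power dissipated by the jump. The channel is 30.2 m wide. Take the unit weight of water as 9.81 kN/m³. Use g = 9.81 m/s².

Fr₁ = 5.92 (given).
Sequent-depth ratio: y₂/y₁ = ½[√(1 + 8Fr₁²) − 1] = ½[√281.4 − 1] = 7.89.
y₂ = 7.89 × 1.46 = 11.5 m.
Head loss: ΔE = (y₂ − y₁)³/(4y₁y₂) = (11.5 − 1.46)³/(4×1.46×11.5) = 1017/67.2 = 15.1 m.
V₁ = Fr₁·√(g·y₁) = 5.92×√(9.81×1.46) = 22.4 m/s; q = V₁·y₁ = 32.7 m²/s. Q = q·b = 32.7 × 30.2 = 988 m³/s. P = γ·Q·ΔE = 9.81 × 988 × 15.1 = 146501 kW.

P = 146501 kW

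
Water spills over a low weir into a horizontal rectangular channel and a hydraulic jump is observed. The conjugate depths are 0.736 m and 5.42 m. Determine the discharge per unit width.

For a rectangular channel the momentum equation gives q² = ½·g·y₁·y₂·(y₁ + y₂) = ½×9.81×0.736×5.42×6.16 = 120.
q = √120 = 11.0 m²/s.

q = 11.0 m²/s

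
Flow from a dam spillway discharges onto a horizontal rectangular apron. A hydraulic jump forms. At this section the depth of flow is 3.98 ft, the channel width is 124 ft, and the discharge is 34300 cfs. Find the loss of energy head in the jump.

q = Q/b = 34300/124 = 277 ft²/s; V₁ = q/y₁ = 69.5 ft/s. Fr₁ = V₁/√(g·y₁) = 6.14.
From the momentum equation for a rectangular channel, y₂/y₁ = ½[√(1 + 8Fr₁²) − 1] = ½[√302.5 − 1] = 8.20.
y₂ = 8.20 × 3.98 = 32.6 ft.
Head loss: ΔE = (y₂ − y₁)³/(4y₁y₂) = (32.6 − 3.98)³/(4×3.98×32.6) = 23499/519 = 45.2 ft.

ΔE = 45.2 ft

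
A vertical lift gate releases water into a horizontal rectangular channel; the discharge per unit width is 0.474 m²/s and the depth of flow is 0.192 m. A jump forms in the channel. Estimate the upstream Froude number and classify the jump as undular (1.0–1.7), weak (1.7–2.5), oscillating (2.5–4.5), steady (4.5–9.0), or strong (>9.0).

Fr₁ = 1.80; weak jump

V₁ = q/y₁ = 0.474/0.192 = 2.47 m/s. Fr₁ = V₁/√(g·y₁) = 2.47/√(9.81×0.192) = 1.80.
Fr₁ = 1.80 lies in the weak range.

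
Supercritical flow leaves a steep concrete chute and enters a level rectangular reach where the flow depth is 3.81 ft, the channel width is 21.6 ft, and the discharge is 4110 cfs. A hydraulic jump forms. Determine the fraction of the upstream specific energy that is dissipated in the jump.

ΔE/E₁ = 0.446 (44.6%)

q = Q/b = 4110/21.6 = 190 ft²/s; V₁ = q/y₁ = 49.9 ft/s. Fr₁ = V₁/√(g·y₁) = 4.51.
Conjugate-depth relation: y₂/y₁ = ½[√(1 + 8Fr₁²) − 1] = ½[√163.6 − 1] = 5.90.
y₂ = 5.90 × 3.81 = 22.5 ft.
E₁ = y₁ + V₁²/2g = 42.5 ft. ΔE = (y₂ − y₁)³/(4y₁y₂) = 19.0 ft. ΔE/E₁ = 19.0/42.5 = 0.446.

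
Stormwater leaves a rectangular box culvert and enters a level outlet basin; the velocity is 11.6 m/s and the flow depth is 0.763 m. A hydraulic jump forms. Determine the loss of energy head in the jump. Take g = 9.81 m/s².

Fr₁ = V₁/√(g·y₁) = 11.6/√(9.81×0.763) = 4.24.
Sequent-depth ratio: y₂/y₁ = ½[√(1 + 8Fr₁²) − 1] = ½[√144.8 − 1] = 5.52.
y₂ = 5.52 × 0.763 = 4.21 m.
q = V₁·y₁ = 11.6 × 0.763 = 8.85 m²/s. V₂ = q/y₂ = 8.85/4.21 = 2.10 m/s. E₁ = y₁ + V₁²/2g = 7.62 m; E₂ = y₂ + V₂²/2g = 4.43 m. ΔE = E₁ − E₂ = 3.19 m.

ΔE = 3.19 m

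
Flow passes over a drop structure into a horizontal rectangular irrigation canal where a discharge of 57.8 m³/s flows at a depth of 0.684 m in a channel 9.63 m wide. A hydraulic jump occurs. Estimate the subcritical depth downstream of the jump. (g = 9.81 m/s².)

y₂ = 2.95 m

q = Q/b = 57.8/9.63 = 6.00 m²/s; V₁ = q/y₁ = 8.77 m/s. Fr₁ = V₁/√(g·y₁) = 3.39.
By Bélanger, y₂/y₁ = ½[√(1 + 8Fr₁²) − 1] = ½[√92.80 − 1] = 4.32.
y₂ = 4.32 × 0.684 = 2.95 m.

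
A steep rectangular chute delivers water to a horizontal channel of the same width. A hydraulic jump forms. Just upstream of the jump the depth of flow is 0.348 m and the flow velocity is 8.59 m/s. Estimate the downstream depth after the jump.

y₂ = 2.12 m

Fr₁ = V₁/√(g·y₁) = 8.59/√(9.81×0.348) = 4.65.
By Bélanger, y₂/y₁ = ½[√(1 + 8Fr₁²) − 1] = ½[√173.9 − 1] = 6.09.
y₂ = 6.09 × 0.348 = 2.12 m.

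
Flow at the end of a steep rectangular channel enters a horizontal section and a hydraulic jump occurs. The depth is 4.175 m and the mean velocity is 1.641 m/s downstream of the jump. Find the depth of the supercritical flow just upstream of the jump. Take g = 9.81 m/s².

y₁ = 0.4912 m

Fr₂ = V₂/√(g·y₂) = 1.641/√(9.81×4.175) = 0.2564.
From the momentum equation (using Fr₂), y₁/y₂ = ½[√(1 + 8Fr₂²) − 1] = ½[√1.5260 − 1] = 0.1177.
y₁ = 0.1177 × 4.175 = 0.4912 m.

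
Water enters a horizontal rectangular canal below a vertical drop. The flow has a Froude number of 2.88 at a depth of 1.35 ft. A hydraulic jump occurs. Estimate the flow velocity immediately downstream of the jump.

V₂ = 5.27 ft/s

Fr₁ = 2.88 (given).
By Bélanger, y₂/y₁ = ½[√(1 + 8Fr₁²) − 1] = ½[√67.36 − 1] = 3.60.
y₂ = 3.60 × 1.35 = 4.86 ft.
V₁ = Fr₁·√(g·y₁) = 2.88×√(32.2×1.35) = 19.0 ft/s; q = V₁·y₁ = 25.6 ft²/s.
V₂ = q/y₂ = 25.6/4.86 = 5.27 ft/s.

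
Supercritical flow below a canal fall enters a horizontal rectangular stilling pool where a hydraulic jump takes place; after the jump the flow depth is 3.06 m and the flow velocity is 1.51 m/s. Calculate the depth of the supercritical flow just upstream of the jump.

Fr₂ = V₂/√(g·y₂) = 1.51/√(9.81×3.06) = 0.276.
The Bélanger relation is symmetric: y₁/y₂ = ½[√(1 + 8Fr₂²) − 1] = ½[√1.608 − 1] = 0.134.
y₁ = 0.134 × 3.06 = 0.410 m.

y₁ = 0.410 m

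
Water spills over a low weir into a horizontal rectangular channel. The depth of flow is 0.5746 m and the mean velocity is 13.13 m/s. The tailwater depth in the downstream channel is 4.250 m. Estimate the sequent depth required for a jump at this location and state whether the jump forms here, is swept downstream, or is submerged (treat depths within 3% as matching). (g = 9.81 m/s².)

y₂ = 4.216 m; the jump forms here

Fr₁ = V₁/√(g·y₁) = 13.13/√(9.81×0.5746) = 5.530.
Bélanger equation: y₂/y₁ = ½[√(1 + 8Fr₁²) − 1] = ½[√245.67 − 1] = 7.337.
y₂ = 7.337 × 0.5746 = 4.216 m.
Tailwater y_tw = 4.250 m: y_tw ≈ y₂, so the jump forms here.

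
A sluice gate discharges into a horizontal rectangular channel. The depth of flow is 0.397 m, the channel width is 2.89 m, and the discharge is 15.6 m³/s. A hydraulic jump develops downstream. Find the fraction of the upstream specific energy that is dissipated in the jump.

q = Q/b = 15.6/2.89 = 5.40 m²/s; V₁ = q/y₁ = 13.6 m/s. Fr₁ = V₁/√(g·y₁) = 6.89.
Sequent-depth ratio: y₂/y₁ = ½[√(1 + 8Fr₁²) − 1] = ½[√380.8 − 1] = 9.26.
y₂ = 9.26 × 0.397 = 3.67 m.
E₁ = y₁ + V₁²/2g = 9.82 m. ΔE = (y₂ − y₁)³/(4y₁y₂) = 6.03 m. ΔE/E₁ = 6.03/9.82 = 0.615.

ΔE/E₁ = 0.615 (61.5%)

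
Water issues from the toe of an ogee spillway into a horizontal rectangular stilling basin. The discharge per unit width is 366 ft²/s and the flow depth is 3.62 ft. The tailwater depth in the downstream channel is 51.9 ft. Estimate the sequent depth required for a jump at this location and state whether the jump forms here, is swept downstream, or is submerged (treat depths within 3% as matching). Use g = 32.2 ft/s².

y₂ = 46.2 ft; the jump is submerged

V₁ = q/y₁ = 366/3.62 = 101 ft/s. Fr₁ = V₁/√(g·y₁) = 101/√(32.2×3.62) = 9.36.
Bélanger equation: y₂/y₁ = ½[√(1 + 8Fr₁²) − 1] = ½[√702.6 − 1] = 12.8.
y₂ = 12.8 × 3.62 = 46.2 ft.
Tailwater y_tw = 51.9 ft: y_tw > y₂, so the jump is submerged.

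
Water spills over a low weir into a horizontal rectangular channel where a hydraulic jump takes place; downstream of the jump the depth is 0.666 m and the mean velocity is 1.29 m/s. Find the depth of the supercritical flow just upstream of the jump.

y₁ = 0.247 m

Fr₂ = V₂/√(g·y₂) = 1.29/√(9.81×0.666) = 0.505.
Applying the sequent-depth relation in reverse, y₁/y₂ = ½[√(1 + 8Fr₂²) − 1] = ½[√3.038 − 1] = 0.371.
y₁ = 0.371 × 0.666 = 0.247 m.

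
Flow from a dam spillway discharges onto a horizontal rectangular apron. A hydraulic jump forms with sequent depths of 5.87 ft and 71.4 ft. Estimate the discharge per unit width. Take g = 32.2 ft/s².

q = 722 ft²/s

For a rectangular channel the momentum equation gives q² = ½·g·y₁·y₂·(y₁ + y₂) = ½×32.2×5.87×71.4×77.3 = 521402.
q = √521402 = 722 ft²/s.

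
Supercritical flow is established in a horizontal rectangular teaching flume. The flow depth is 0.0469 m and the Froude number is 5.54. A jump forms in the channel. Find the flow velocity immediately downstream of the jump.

V₂ = 0.511 m/s

Fr₁ = 5.54 (given).
Bélanger equation: y₂/y₁ = ½[√(1 + 8Fr₁²) − 1] = ½[√246.5 − 1] = 7.35.
y₂ = 7.35 × 0.0469 = 0.345 m.
V₁ = Fr₁·√(g·y₁) = 5.54×√(9.81×0.0469) = 3.76 m/s; q = V₁·y₁ = 0.176 m²/s.
V₂ = q/y₂ = 0.176/0.345 = 0.511 m/s.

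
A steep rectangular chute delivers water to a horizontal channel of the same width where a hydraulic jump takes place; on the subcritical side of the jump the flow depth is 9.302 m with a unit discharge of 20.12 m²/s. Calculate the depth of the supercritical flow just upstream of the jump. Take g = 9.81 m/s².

y₁ = 0.8721 m

V₂ = q/y₂ = 20.12/9.302 = 2.163 m/s; Fr₂ = V₂/√(g·y₂) = 0.2264.
From the momentum equation (using Fr₂), y₁/y₂ = ½[√(1 + 8Fr₂²) − 1] = ½[√1.4102 − 1] = 0.09375.
y₁ = 0.09375 × 9.302 = 0.8721 m.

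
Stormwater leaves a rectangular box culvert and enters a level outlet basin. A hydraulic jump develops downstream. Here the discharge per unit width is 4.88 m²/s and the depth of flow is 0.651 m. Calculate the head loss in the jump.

V₁ = q/y₁ = 4.88/0.651 = 7.50 m/s. Fr₁ = V₁/√(g·y₁) = 7.50/√(9.81×0.651) = 2.97.
From the momentum equation for a rectangular channel, y₂/y₁ = ½[√(1 + 8Fr₁²) − 1] = ½[√71.39 − 1] = 3.72.
y₂ = 3.72 × 0.651 = 2.42 m.
V₂ = q/y₂ = 4.88/2.42 = 2.01 m/s. E₁ = y₁ + V₁²/2g = 3.52 m; E₂ = y₂ + V₂²/2g = 2.63 m. ΔE = E₁ − E₂ = 0.884 m.

ΔE = 0.884 m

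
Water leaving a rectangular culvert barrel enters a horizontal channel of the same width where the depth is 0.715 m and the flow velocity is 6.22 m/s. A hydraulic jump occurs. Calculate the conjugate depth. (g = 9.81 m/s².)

Fr₁ = V₁/√(g·y₁) = 6.22/√(9.81×0.715) = 2.35.
From the momentum equation for a rectangular channel, y₂/y₁ = ½[√(1 + 8Fr₁²) − 1] = ½[√45.13 − 1] = 2.86.
y₂ = 2.86 × 0.715 = 2.04 m.

y₂ = 2.04 m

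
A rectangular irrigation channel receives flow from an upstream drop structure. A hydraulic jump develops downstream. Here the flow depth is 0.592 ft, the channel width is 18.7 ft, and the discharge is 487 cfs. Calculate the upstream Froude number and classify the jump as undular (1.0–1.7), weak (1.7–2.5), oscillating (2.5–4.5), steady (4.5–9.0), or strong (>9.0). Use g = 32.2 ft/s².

q = Q/b = 487/18.7 = 26.0 ft²/s; V₁ = q/y₁ = 44.0 ft/s. Fr₁ = V₁/√(g·y₁) = 10.1.
Fr₁ = 10.1 lies in the strong range.

Fr₁ = 10.1; strong jump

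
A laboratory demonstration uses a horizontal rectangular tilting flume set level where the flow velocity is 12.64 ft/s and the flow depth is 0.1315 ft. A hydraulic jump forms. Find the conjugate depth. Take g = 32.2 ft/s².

y₂ = 1.078 ft

Fr₁ = V₁/√(g·y₁) = 12.64/√(32.2×0.1315) = 6.143.
Sequent-depth ratio: y₂/y₁ = ½[√(1 + 8Fr₁²) − 1] = ½[√302.86 − 1] = 8.201.
y₂ = 8.201 × 0.1315 = 1.078 ft.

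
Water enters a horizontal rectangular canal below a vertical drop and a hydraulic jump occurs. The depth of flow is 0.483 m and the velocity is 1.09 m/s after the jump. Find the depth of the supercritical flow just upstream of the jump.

Fr₂ = V₂/√(g·y₂) = 1.09/√(9.81×0.483) = 0.501.
The Bélanger relation is symmetric: y₁/y₂ = ½[√(1 + 8Fr₂²) − 1] = ½[√3.006 − 1] = 0.367.
y₁ = 0.367 × 0.483 = 0.177 m.

y₁ = 0.177 m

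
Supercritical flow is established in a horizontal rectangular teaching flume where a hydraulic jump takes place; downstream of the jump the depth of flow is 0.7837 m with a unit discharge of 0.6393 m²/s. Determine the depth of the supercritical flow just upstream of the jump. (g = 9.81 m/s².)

y₁ = 0.1179 m

V₂ = q/y₂ = 0.6393/0.7837 = 0.8157 m/s; Fr₂ = V₂/√(g·y₂) = 0.2942.
The Bélanger relation is symmetric: y₁/y₂ = ½[√(1 + 8Fr₂²) − 1] = ½[√1.6924 − 1] = 0.1505.
y₁ = 0.1505 × 0.7837 = 0.1179 m.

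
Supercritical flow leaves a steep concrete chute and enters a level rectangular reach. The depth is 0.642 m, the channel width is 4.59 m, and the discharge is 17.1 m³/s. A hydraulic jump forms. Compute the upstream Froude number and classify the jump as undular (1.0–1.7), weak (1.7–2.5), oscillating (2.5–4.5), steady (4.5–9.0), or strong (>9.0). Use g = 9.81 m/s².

q = Q/b = 17.1/4.59 = 3.73 m²/s; V₁ = q/y₁ = 5.80 m/s. Fr₁ = V₁/√(g·y₁) = 2.31.
Fr₁ = 2.31 lies in the weak range.

Fr₁ = 2.31; weak jump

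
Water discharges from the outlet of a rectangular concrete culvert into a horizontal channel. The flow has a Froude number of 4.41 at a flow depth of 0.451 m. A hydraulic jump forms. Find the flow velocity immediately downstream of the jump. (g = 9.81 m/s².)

V₂ = 1.61 m/s

Fr₁ = 4.41 (given).
By Bélanger, y₂/y₁ = ½[√(1 + 8Fr₁²) − 1] = ½[√156.6 − 1] = 5.76.
y₂ = 5.76 × 0.451 = 2.60 m.
V₁ = Fr₁·√(g·y₁) = 4.41×√(9.81×0.451) = 9.28 m/s; q = V₁·y₁ = 4.18 m²/s.
V₂ = q/y₂ = 4.18/2.60 = 1.61 m/s.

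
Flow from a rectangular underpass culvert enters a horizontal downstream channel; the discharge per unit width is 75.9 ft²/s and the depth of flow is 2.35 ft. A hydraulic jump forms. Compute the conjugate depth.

V₁ = q/y₁ = 75.9/2.35 = 32.3 ft/s. Fr₁ = V₁/√(g·y₁) = 32.3/√(32.2×2.35) = 3.71.
From the momentum equation for a rectangular channel, y₂/y₁ = ½[√(1 + 8Fr₁²) − 1] = ½[√111.3 − 1] = 4.77.
y₂ = 4.77 × 2.35 = 11.2 ft.

y₂ = 11.2 ft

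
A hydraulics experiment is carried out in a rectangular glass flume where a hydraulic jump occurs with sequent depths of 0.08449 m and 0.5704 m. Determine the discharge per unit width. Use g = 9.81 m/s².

For a rectangular channel the momentum equation gives q² = ½·g·y₁·y₂·(y₁ + y₂) = ½×9.81×0.08449×0.5704×0.6549 = 0.1548.
q = √0.1548 = 0.3935 m²/s.

q = 0.3935 m²/s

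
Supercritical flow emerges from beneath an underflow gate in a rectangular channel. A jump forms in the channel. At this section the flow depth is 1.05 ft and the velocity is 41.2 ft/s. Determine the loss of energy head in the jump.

Fr₁ = V₁/√(g·y₁) = 41.2/√(32.2×1.05) = 7.09.
Conjugate-depth relation: y₂/y₁ = ½[√(1 + 8Fr₁²) − 1] = ½[√402.6 − 1] = 9.53.
y₂ = 9.53 × 1.05 = 10.0 ft.
Head loss: ΔE = (y₂ − y₁)³/(4y₁y₂) = (10.0 − 1.05)³/(4×1.05×10.0) = 719/42.0 = 17.1 ft.

ΔE = 17.1 ft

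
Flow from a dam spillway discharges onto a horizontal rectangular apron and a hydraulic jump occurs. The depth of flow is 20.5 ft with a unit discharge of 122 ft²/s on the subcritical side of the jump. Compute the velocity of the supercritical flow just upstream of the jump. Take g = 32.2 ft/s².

V₂ = q/y₂ = 122/20.5 = 5.95 ft/s; Fr₂ = V₂/√(g·y₂) = 0.232.
The Bélanger relation is symmetric: y₁/y₂ = ½[√(1 + 8Fr₂²) − 1] = ½[√1.429 − 1] = 0.0978.
y₁ = 0.0978 × 20.5 = 2.00 ft.
V₁ = q/y₁ = 122/2.00 = 60.9 ft/s.

V₁ = 60.9 ft/s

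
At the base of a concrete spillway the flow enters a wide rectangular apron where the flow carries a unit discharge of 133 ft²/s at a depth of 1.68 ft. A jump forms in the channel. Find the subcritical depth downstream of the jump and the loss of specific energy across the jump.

V₁ = q/y₁ = 133/1.68 = 79.2 ft/s. Fr₁ = V₁/√(g·y₁) = 79.2/√(32.2×1.68) = 10.8.
From the momentum equation for a rectangular channel, y₂/y₁ = ½[√(1 + 8Fr₁²) − 1] = ½[√927.9 − 1] = 14.7.
y₂ = 14.7 × 1.68 = 24.7 ft.
Head loss: ΔE = (y₂ − y₁)³/(4y₁y₂) = (24.7 − 1.68)³/(4×1.68×24.7) = 12274/166 = 73.8 ft.

y₂ = 24.7 ft; ΔE = 73.8 ft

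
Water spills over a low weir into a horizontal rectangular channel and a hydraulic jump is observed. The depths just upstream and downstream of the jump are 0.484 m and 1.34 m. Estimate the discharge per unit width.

q = 2.41 m²/s

For a rectangular channel the momentum equation gives q² = ½·g·y₁·y₂·(y₁ + y₂) = ½×9.81×0.484×1.34×1.82 = 5.80.
q = √5.80 = 2.41 m²/s.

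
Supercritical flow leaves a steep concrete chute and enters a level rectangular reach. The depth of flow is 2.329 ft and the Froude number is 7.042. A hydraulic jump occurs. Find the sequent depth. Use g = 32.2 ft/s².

y₂ = 22.06 ft

Fr₁ = 7.042 (given).
Bélanger equation: y₂/y₁ = ½[√(1 + 8Fr₁²) − 1] = ½[√397.72 − 1] = 9.471.
y₂ = 9.471 × 2.329 = 22.06 ft.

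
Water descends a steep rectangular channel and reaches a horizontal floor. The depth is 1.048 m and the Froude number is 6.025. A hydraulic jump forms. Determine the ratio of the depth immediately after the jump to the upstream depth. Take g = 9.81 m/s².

Fr₁ = 6.025 (given).
Bélanger equation: y₂/y₁ = ½[√(1 + 8Fr₁²) − 1] = ½[√291.41 − 1] = 8.035.

y₂/y₁ = 8.035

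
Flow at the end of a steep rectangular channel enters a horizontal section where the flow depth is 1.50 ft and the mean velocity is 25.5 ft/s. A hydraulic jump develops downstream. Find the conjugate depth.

y₂ = 7.07 ft

Fr₁ = V₁/√(g·y₁) = 25.5/√(32.2×1.50) = 3.67.
Conjugate-depth relation: y₂/y₁ = ½[√(1 + 8Fr₁²) − 1] = ½[√108.7 − 1] = 4.71.
y₂ = 4.71 × 1.50 = 7.07 ft.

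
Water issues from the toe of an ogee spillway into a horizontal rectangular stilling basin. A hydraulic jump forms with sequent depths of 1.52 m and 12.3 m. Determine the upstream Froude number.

For a rectangular channel the momentum equation gives q² = ½·g·y₁·y₂·(y₁ + y₂) = ½×9.81×1.52×12.3×13.8 = 1267.
q = √1267 = 35.6 m²/s.
V₁ = q/y₁ = 23.4 m/s; Fr₁ = V₁/√(g·y₁) = 6.07.

Fr₁ = 6.07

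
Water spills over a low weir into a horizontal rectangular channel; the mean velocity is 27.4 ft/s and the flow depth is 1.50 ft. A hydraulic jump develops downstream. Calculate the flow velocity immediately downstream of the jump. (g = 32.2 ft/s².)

Fr₁ = V₁/√(g·y₁) = 27.4/√(32.2×1.50) = 3.94.
By Bélanger, y₂/y₁ = ½[√(1 + 8Fr₁²) − 1] = ½[√125.3 − 1] = 5.10.
y₂ = 5.10 × 1.50 = 7.65 ft.
q = V₁·y₁ = 27.4 × 1.50 = 41.1 ft²/s.
V₂ = q/y₂ = 41.1/7.65 = 5.37 ft/s.

V₂ = 5.37 ft/s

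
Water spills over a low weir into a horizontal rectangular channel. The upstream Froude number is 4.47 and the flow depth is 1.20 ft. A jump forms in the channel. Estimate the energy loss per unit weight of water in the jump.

Fr₁ = 4.47 (given).
Sequent-depth ratio: y₂/y₁ = ½[√(1 + 8Fr₁²) − 1] = ½[√160.8 − 1] = 5.84.
y₂ = 5.84 × 1.20 = 7.01 ft.
Head loss: ΔE = (y₂ − y₁)³/(4y₁y₂) = (7.01 − 1.20)³/(4×1.20×7.01) = 196/33.6 = 5.83 ft.

ΔE = 5.83 ft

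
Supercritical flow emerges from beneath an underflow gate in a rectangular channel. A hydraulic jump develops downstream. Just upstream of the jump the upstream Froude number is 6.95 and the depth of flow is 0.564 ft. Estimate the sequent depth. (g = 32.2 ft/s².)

Fr₁ = 6.95 (given).
Bélanger equation: y₂/y₁ = ½[√(1 + 8Fr₁²) − 1] = ½[√387.4 − 1] = 9.34.
y₂ = 9.34 × 0.564 = 5.27 ft.

y₂ = 5.27 ft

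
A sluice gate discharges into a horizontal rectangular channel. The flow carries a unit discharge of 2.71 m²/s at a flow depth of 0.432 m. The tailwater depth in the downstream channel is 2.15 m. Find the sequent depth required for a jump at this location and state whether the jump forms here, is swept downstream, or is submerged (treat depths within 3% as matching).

y₂ = 1.66 m; the jump is submerged

V₁ = q/y₁ = 2.71/0.432 = 6.27 m/s. Fr₁ = V₁/√(g·y₁) = 6.27/√(9.81×0.432) = 3.05.
From the momentum equation for a rectangular channel, y₂/y₁ = ½[√(1 + 8Fr₁²) − 1] = ½[√75.29 − 1] = 3.84.
y₂ = 3.84 × 0.432 = 1.66 m.
Tailwater y_tw = 2.15 m: y_tw > y₂, so the jump is submerged.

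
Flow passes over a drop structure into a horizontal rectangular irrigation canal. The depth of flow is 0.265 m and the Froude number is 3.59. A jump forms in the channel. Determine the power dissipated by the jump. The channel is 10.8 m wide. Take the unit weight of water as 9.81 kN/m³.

Fr₁ = 3.59 (given).
Sequent-depth ratio: y₂/y₁ = ½[√(1 + 8Fr₁²) − 1] = ½[√104.1 − 1] = 4.60.
y₂ = 4.60 × 0.265 = 1.22 m.
Head loss: ΔE = (y₂ − y₁)³/(4y₁y₂) = (1.22 − 0.265)³/(4×0.265×1.22) = 0.869/1.29 = 0.673 m.
V₁ = Fr₁·√(g·y₁) = 3.59×√(9.81×0.265) = 5.79 m/s; q = V₁·y₁ = 1.53 m²/s. Q = q·b = 1.53 × 10.8 = 16.6 m³/s. P = γ·Q·ΔE = 9.81 × 16.6 × 0.673 = 109 kW.

P = 109 kW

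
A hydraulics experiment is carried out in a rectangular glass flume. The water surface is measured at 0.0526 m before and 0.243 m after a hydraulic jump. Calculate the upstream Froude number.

For a rectangular channel the momentum equation gives q² = ½·g·y₁·y₂·(y₁ + y₂) = ½×9.81×0.0526×0.243×0.296 = 0.0185.
q = √0.0185 = 0.136 m²/s.
V₁ = q/y₁ = 2.59 m/s; Fr₁ = V₁/√(g·y₁) = 3.60.

Fr₁ = 3.60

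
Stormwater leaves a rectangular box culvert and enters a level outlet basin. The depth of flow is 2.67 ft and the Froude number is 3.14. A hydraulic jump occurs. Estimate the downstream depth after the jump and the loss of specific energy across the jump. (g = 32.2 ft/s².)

y₂ = 10.6 ft; ΔE = 4.40 ft

Fr₁ = 3.14 (given).
Bélanger equation: y₂/y₁ = ½[√(1 + 8Fr₁²) − 1] = ½[√79.88 − 1] = 3.97.
y₂ = 3.97 × 2.67 = 10.6 ft.
Head loss: ΔE = (y₂ − y₁)³/(4y₁y₂) = (10.6 − 2.67)³/(4×2.67×10.6) = 498/113 = 4.40 ft.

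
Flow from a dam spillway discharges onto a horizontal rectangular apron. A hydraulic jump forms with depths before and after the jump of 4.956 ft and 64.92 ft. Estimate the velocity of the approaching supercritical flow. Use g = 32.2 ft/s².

For a rectangular channel the momentum equation gives q² = ½·g·y₁·y₂·(y₁ + y₂) = ½×32.2×4.956×64.92×69.88 = 361963.
q = √361963 = 601.6 ft²/s.
V₁ = q/y₁ = 601.6/4.956 = 121.4 ft/s.

V₁ = 121.4 ft/s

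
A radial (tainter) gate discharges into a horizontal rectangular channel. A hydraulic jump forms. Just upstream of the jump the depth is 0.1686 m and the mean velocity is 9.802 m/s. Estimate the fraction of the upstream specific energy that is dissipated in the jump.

Fr₁ = V₁/√(g·y₁) = 9.802/√(9.81×0.1686) = 7.622.
Conjugate-depth relation: y₂/y₁ = ½[√(1 + 8Fr₁²) − 1] = ½[√465.72 − 1] = 10.29.
y₂ = 10.29 × 0.1686 = 1.735 m.
E₁ = y₁ + V₁²/2g = 5.066 m. ΔE = (y₂ − y₁)³/(4y₁y₂) = 3.284 m. ΔE/E₁ = 3.284/5.066 = 0.648.

ΔE/E₁ = 0.648 (64.8%)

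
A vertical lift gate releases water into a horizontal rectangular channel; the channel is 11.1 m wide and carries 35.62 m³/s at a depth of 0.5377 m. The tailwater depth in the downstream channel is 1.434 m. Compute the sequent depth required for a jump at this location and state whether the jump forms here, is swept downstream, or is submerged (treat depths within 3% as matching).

y₂ = 1.725 m; the jump is swept downstream

q = Q/b = 35.62/11.1 = 3.209 m²/s; V₁ = q/y₁ = 5.968 m/s. Fr₁ = V₁/√(g·y₁) = 2.599.
Sequent-depth ratio: y₂/y₁ = ½[√(1 + 8Fr₁²) − 1] = ½[√55.019 − 1] = 3.209.
y₂ = 3.209 × 0.5377 = 1.725 m.
Tailwater y_tw = 1.434 m: y_tw < y₂, so the jump is swept downstream.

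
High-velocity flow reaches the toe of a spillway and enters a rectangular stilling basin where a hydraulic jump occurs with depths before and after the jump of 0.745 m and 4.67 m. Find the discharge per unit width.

For a rectangular channel the momentum equation gives q² = ½·g·y₁·y₂·(y₁ + y₂) = ½×9.81×0.745×4.67×5.42 = 92.4.
q = √92.4 = 9.61 m²/s.

q = 9.61 m²/s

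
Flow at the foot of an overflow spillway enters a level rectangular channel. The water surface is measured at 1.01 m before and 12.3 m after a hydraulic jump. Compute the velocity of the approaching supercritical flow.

For a rectangular channel the momentum equation gives q² = ½·g·y₁·y₂·(y₁ + y₂) = ½×9.81×1.01×12.3×13.3 = 811.
q = √811 = 28.5 m²/s.
V₁ = q/y₁ = 28.5/1.01 = 28.2 m/s.

V₁ = 28.2 m/s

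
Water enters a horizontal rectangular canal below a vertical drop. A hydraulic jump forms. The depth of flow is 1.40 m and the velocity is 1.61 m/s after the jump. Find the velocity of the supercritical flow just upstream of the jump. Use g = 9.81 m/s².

V₁ = 5.51 m/s

Fr₂ = V₂/√(g·y₂) = 1.61/√(9.81×1.40) = 0.434.
From the momentum equation (using Fr₂), y₁/y₂ = ½[√(1 + 8Fr₂²) − 1] = ½[√2.510 − 1] = 0.292.
y₁ = 0.292 × 1.40 = 0.409 m.
V₁ = q/y₁ = 2.25/0.409 = 5.51 m/s.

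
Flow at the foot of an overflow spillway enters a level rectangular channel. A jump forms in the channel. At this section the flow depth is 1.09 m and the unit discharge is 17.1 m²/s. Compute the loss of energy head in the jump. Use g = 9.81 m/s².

ΔE = 6.45 m

V₁ = q/y₁ = 17.1/1.09 = 15.7 m/s. Fr₁ = V₁/√(g·y₁) = 15.7/√(9.81×1.09) = 4.80.
Bélanger equation: y₂/y₁ = ½[√(1 + 8Fr₁²) − 1] = ½[√185.1 − 1] = 6.30.
y₂ = 6.30 × 1.09 = 6.87 m.
V₂ = q/y₂ = 17.1/6.87 = 2.49 m/s. E₁ = y₁ + V₁²/2g = 13.6 m; E₂ = y₂ + V₂²/2g = 7.19 m. ΔE = E₁ − E₂ = 6.45 m.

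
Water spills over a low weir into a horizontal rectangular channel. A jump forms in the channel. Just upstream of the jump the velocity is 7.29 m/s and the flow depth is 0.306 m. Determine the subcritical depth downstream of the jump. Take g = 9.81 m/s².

y₂ = 1.67 m

Fr₁ = V₁/√(g·y₁) = 7.29/√(9.81×0.306) = 4.21.
Sequent-depth ratio: y₂/y₁ = ½[√(1 + 8Fr₁²) − 1] = ½[√142.6 − 1] = 5.47.
y₂ = 5.47 × 0.306 = 1.67 m.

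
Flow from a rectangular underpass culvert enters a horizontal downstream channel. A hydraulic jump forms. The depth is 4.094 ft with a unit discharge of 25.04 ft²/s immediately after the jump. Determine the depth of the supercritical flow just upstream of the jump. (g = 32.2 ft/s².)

y₁ = 1.655 ft

V₂ = q/y₂ = 25.04/4.094 = 6.116 ft/s; Fr₂ = V₂/√(g·y₂) = 0.5327.
Applying the sequent-depth relation in reverse, y₁/y₂ = ½[√(1 + 8Fr₂²) − 1] = ½[√3.2702 − 1] = 0.4042.
y₁ = 0.4042 × 4.094 = 1.655 ft.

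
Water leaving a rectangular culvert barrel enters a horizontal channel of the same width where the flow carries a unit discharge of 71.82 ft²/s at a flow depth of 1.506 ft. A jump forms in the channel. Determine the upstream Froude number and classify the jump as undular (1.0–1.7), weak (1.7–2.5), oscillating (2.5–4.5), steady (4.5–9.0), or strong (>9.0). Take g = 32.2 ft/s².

Fr₁ = 6.848; steady jump

V₁ = q/y₁ = 71.82/1.506 = 47.69 ft/s. Fr₁ = V₁/√(g·y₁) = 47.69/√(32.2×1.506) = 6.848.
Fr₁ = 6.848 lies in the steady range.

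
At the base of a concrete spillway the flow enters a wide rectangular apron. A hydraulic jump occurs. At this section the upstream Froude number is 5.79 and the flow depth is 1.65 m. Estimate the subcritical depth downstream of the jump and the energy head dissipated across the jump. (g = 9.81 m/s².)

Fr₁ = 5.79 (given).
Conjugate-depth relation: y₂/y₁ = ½[√(1 + 8Fr₁²) − 1] = ½[√269.2 − 1] = 7.70.
y₂ = 7.70 × 1.65 = 12.7 m.
V₁ = Fr₁·√(g·y₁) = 5.79×√(9.81×1.65) = 23.3 m/s; q = V₁·y₁ = 38.4 m²/s. V₂ = q/y₂ = 38.4/12.7 = 3.02 m/s. E₁ = y₁ + V₁²/2g = 29.3 m; E₂ = y₂ + V₂²/2g = 13.2 m. ΔE = E₁ − E₂ = 16.1 m.

y₂ = 12.7 m; ΔE = 16.1 m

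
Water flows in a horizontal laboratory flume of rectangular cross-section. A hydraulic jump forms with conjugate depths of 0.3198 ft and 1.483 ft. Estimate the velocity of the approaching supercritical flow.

V₁ = 11.60 ft/s

For a rectangular channel the momentum equation gives q² = ½·g·y₁·y₂·(y₁ + y₂) = ½×32.2×0.3198×1.483×1.803 = 13.77.
q = √13.77 = 3.710 ft²/s.
V₁ = q/y₁ = 3.710/0.3198 = 11.60 ft/s.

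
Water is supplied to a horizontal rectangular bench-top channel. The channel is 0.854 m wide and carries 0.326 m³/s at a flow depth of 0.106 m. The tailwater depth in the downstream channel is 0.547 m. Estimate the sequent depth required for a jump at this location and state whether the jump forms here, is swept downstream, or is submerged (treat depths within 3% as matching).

q = Q/b = 0.326/0.854 = 0.382 m²/s; V₁ = q/y₁ = 3.60 m/s. Fr₁ = V₁/√(g·y₁) = 3.53.
Conjugate-depth relation: y₂/y₁ = ½[√(1 + 8Fr₁²) − 1] = ½[√100.8 − 1] = 4.52.
y₂ = 4.52 × 0.106 = 0.479 m.
Tailwater y_tw = 0.547 m: y_tw > y₂, so the jump is submerged.

y₂ = 0.479 m; the jump is submerged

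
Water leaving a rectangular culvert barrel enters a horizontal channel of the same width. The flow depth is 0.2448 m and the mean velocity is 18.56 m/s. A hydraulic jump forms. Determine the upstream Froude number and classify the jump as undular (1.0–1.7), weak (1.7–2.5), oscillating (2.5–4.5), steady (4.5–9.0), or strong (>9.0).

Fr₁ = 11.98; strong jump

Fr₁ = V₁/√(g·y₁) = 18.56/√(9.81×0.2448) = 11.98.
Fr₁ = 11.98 lies in the strong range.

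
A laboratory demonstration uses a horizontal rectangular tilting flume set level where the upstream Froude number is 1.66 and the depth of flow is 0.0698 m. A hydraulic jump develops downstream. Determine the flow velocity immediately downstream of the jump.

Fr₁ = 1.66 (given).
By Bélanger, y₂/y₁ = ½[√(1 + 8Fr₁²) − 1] = ½[√23.04 − 1] = 1.90.
y₂ = 1.90 × 0.0698 = 0.133 m.
V₁ = Fr₁·√(g·y₁) = 1.66×√(9.81×0.0698) = 1.37 m/s; q = V₁·y₁ = 0.0959 m²/s.
V₂ = q/y₂ = 0.0959/0.133 = 0.723 m/s.

V₂ = 0.723 m/s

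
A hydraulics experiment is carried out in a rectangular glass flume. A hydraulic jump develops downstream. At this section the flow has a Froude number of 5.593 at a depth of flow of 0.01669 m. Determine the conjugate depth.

y₂ = 0.1239 m

Fr₁ = 5.593 (given).
From the momentum equation for a rectangular channel, y₂/y₁ = ½[√(1 + 8Fr₁²) − 1] = ½[√251.25 − 1] = 7.425.
y₂ = 7.425 × 0.01669 = 0.1239 m.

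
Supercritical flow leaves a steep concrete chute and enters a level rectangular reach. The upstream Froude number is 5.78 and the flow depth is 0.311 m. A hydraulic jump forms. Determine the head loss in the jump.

Fr₁ = 5.78 (given).
Conjugate-depth relation: y₂/y₁ = ½[√(1 + 8Fr₁²) − 1] = ½[√268.3 − 1] = 7.69.
y₂ = 7.69 × 0.311 = 2.39 m.
V₁ = Fr₁·√(g·y₁) = 5.78×√(9.81×0.311) = 10.1 m/s; q = V₁·y₁ = 3.14 m²/s. V₂ = q/y₂ = 3.14/2.39 = 1.31 m/s. E₁ = y₁ + V₁²/2g = 5.51 m; E₂ = y₂ + V₂²/2g = 2.48 m. ΔE = E₁ − E₂ = 3.03 m.

ΔE = 3.03 m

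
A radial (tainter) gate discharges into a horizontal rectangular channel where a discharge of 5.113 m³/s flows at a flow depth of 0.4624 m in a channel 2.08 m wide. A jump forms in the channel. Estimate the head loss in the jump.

q = Q/b = 5.113/2.08 = 2.458 m²/s; V₁ = q/y₁ = 5.316 m/s. Fr₁ = V₁/√(g·y₁) = 2.496.
Conjugate-depth relation: y₂/y₁ = ½[√(1 + 8Fr₁²) − 1] = ½[√50.842 − 1] = 3.065.
y₂ = 3.065 × 0.4624 = 1.417 m.
V₂ = q/y₂ = 2.458/1.417 = 1.734 m/s. E₁ = y₁ + V₁²/2g = 1.903 m; E₂ = y₂ + V₂²/2g = 1.571 m. ΔE = E₁ − E₂ = 0.3322 m.

ΔE = 0.3322 m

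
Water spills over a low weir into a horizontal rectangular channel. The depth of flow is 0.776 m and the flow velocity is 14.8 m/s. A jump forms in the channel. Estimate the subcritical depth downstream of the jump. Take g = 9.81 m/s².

y₂ = 5.51 m

Fr₁ = V₁/√(g·y₁) = 14.8/√(9.81×0.776) = 5.36.
Conjugate-depth relation: y₂/y₁ = ½[√(1 + 8Fr₁²) − 1] = ½[√231.2 − 1] = 7.10.
y₂ = 7.10 × 0.776 = 5.51 m.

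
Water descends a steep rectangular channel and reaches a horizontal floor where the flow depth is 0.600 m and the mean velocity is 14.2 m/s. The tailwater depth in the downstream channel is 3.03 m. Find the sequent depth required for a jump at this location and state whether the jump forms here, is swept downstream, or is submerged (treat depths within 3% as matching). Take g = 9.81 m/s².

Fr₁ = V₁/√(g·y₁) = 14.2/√(9.81×0.600) = 5.85.
Conjugate-depth relation: y₂/y₁ = ½[√(1 + 8Fr₁²) − 1] = ½[√275.1 − 1] = 7.79.
y₂ = 7.79 × 0.600 = 4.68 m.
Tailwater y_tw = 3.03 m: y_tw < y₂, so the jump is swept downstream.

y₂ = 4.68 m; the jump is swept downstream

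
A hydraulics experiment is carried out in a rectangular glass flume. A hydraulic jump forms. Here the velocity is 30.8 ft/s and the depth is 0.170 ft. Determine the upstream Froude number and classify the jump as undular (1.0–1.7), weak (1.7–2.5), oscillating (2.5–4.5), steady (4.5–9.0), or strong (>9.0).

Fr₁ = 13.2; strong jump

Fr₁ = V₁/√(g·y₁) = 30.8/√(32.2×0.170) = 13.2.
Fr₁ = 13.2 lies in the strong range.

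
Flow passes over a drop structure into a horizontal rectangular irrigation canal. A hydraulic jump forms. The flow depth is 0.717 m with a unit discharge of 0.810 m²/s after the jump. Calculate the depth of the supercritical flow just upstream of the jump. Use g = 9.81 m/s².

V₂ = q/y₂ = 0.810/0.717 = 1.13 m/s; Fr₂ = V₂/√(g·y₂) = 0.426.
The Bélanger relation is symmetric: y₁/y₂ = ½[√(1 + 8Fr₂²) − 1] = ½[√2.452 − 1] = 0.283.
y₁ = 0.283 × 0.717 = 0.203 m.

y₁ = 0.203 m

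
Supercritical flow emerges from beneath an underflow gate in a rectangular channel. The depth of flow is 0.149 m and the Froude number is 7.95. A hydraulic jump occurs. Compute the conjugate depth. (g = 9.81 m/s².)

Fr₁ = 7.95 (given).
Conjugate-depth relation: y₂/y₁ = ½[√(1 + 8Fr₁²) − 1] = ½[√506.6 − 1] = 10.8.
y₂ = 10.8 × 0.149 = 1.60 m.

y₂ = 1.60 m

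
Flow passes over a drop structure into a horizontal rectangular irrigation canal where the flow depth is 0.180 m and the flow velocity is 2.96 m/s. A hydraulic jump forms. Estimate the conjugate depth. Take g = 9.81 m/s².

Fr₁ = V₁/√(g·y₁) = 2.96/√(9.81×0.180) = 2.23.
By Bélanger, y₂/y₁ = ½[√(1 + 8Fr₁²) − 1] = ½[√40.69 − 1] = 2.69.
y₂ = 2.69 × 0.180 = 0.484 m.

y₂ = 0.484 m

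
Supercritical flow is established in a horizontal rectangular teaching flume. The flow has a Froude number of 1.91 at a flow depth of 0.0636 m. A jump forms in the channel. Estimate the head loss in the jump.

ΔE = 0.0137 m

Fr₁ = 1.91 (given).
From the momentum equation for a rectangular channel, y₂/y₁ = ½[√(1 + 8Fr₁²) − 1] = ½[√30.18 − 1] = 2.25.
y₂ = 2.25 × 0.0636 = 0.143 m.
Head loss: ΔE = (y₂ − y₁)³/(4y₁y₂) = (0.143 − 0.0636)³/(4×0.0636×0.143) = 0.000499/0.0364 = 0.0137 m.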